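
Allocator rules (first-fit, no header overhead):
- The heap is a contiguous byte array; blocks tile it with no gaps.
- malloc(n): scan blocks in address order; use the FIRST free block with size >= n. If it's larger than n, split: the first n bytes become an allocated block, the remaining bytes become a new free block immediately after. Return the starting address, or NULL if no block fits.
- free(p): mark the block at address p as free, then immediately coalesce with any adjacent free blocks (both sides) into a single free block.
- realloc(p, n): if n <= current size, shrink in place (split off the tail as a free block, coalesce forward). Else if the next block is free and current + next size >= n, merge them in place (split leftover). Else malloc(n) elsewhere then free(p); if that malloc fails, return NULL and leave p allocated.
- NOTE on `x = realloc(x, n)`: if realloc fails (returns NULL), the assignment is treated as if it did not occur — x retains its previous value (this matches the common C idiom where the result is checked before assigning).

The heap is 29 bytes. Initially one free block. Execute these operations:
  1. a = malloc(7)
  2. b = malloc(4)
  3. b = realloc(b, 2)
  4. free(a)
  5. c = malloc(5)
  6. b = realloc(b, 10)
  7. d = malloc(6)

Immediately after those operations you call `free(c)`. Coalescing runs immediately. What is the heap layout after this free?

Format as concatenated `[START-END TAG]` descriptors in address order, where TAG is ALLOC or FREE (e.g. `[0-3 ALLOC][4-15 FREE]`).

Op 1: a = malloc(7) -> a = 0; heap: [0-6 ALLOC][7-28 FREE]
Op 2: b = malloc(4) -> b = 7; heap: [0-6 ALLOC][7-10 ALLOC][11-28 FREE]
Op 3: b = realloc(b, 2) -> b = 7; heap: [0-6 ALLOC][7-8 ALLOC][9-28 FREE]
Op 4: free(a) -> (freed a); heap: [0-6 FREE][7-8 ALLOC][9-28 FREE]
Op 5: c = malloc(5) -> c = 0; heap: [0-4 ALLOC][5-6 FREE][7-8 ALLOC][9-28 FREE]
Op 6: b = realloc(b, 10) -> b = 7; heap: [0-4 ALLOC][5-6 FREE][7-16 ALLOC][17-28 FREE]
Op 7: d = malloc(6) -> d = 17; heap: [0-4 ALLOC][5-6 FREE][7-16 ALLOC][17-22 ALLOC][23-28 FREE]
free(c): c = 0 -> block [0-4 ALLOC]; mark free, coalesce with adjacent free neighbors -> [0-6 FREE][7-16 ALLOC][17-22 ALLOC][23-28 FREE]

Answer: [0-6 FREE][7-16 ALLOC][17-22 ALLOC][23-28 FREE]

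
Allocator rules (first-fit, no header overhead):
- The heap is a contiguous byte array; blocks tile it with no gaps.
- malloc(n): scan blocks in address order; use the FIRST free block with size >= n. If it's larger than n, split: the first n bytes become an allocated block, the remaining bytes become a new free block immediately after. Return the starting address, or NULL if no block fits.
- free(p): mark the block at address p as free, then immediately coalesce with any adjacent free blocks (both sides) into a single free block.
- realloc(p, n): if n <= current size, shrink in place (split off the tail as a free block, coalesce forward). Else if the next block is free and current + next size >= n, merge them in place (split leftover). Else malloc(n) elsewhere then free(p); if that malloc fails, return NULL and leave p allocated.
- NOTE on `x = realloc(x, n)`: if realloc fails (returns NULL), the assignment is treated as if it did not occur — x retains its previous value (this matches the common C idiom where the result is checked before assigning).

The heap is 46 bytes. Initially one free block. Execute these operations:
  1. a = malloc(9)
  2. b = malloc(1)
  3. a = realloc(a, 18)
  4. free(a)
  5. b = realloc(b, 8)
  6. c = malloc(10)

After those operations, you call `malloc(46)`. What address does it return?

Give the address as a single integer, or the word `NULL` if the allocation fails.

Op 1: a = malloc(9) -> a = 0; heap: [0-8 ALLOC][9-45 FREE]
Op 2: b = malloc(1) -> b = 9; heap: [0-8 ALLOC][9-9 ALLOC][10-45 FREE]
Op 3: a = realloc(a, 18) -> a = 10; heap: [0-8 FREE][9-9 ALLOC][10-27 ALLOC][28-45 FREE]
Op 4: free(a) -> (freed a); heap: [0-8 FREE][9-9 ALLOC][10-45 FREE]
Op 5: b = realloc(b, 8) -> b = 9; heap: [0-8 FREE][9-16 ALLOC][17-45 FREE]
Op 6: c = malloc(10) -> c = 17; heap: [0-8 FREE][9-16 ALLOC][17-26 ALLOC][27-45 FREE]
malloc(46): first-fit scan over [0-8 FREE][9-16 ALLOC][17-26 ALLOC][27-45 FREE] -> NULL

Answer: NULL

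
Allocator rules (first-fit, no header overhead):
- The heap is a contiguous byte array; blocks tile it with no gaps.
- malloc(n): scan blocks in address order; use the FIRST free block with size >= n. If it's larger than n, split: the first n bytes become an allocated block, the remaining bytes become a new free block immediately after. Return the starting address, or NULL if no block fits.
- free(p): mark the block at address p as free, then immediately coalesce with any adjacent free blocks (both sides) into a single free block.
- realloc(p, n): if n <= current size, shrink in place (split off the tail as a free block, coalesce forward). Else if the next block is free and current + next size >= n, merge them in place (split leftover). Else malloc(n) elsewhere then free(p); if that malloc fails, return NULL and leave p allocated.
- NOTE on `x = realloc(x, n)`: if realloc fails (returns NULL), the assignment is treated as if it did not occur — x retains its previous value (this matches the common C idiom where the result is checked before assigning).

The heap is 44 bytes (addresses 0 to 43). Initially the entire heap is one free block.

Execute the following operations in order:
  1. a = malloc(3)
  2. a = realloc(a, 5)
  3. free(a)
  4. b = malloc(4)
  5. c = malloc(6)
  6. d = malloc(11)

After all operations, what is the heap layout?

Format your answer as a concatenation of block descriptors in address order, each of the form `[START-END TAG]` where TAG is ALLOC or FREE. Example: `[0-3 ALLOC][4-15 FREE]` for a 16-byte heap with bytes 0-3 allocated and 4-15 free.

Op 1: a = malloc(3) -> a = 0; heap: [0-2 ALLOC][3-43 FREE]
Op 2: a = realloc(a, 5) -> a = 0; heap: [0-4 ALLOC][5-43 FREE]
Op 3: free(a) -> (freed a); heap: [0-43 FREE]
Op 4: b = malloc(4) -> b = 0; heap: [0-3 ALLOC][4-43 FREE]
Op 5: c = malloc(6) -> c = 4; heap: [0-3 ALLOC][4-9 ALLOC][10-43 FREE]
Op 6: d = malloc(11) -> d = 10; heap: [0-3 ALLOC][4-9 ALLOC][10-20 ALLOC][21-43 FREE]

Answer: [0-3 ALLOC][4-9 ALLOC][10-20 ALLOC][21-43 FREE]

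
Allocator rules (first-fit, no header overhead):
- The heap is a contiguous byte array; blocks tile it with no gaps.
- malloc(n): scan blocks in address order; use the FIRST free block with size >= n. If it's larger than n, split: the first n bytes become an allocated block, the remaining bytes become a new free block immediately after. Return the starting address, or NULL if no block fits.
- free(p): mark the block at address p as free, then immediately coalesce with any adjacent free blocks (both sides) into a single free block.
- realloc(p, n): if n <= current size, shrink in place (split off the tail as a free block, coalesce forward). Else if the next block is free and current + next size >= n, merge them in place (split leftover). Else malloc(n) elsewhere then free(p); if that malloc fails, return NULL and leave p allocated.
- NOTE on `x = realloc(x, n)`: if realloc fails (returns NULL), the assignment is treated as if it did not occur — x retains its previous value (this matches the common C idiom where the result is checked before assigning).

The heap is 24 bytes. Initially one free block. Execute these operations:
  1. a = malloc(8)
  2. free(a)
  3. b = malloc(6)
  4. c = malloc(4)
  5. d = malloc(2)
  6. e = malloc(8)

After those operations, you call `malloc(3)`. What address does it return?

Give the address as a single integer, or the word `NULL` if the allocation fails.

Op 1: a = malloc(8) -> a = 0; heap: [0-7 ALLOC][8-23 FREE]
Op 2: free(a) -> (freed a); heap: [0-23 FREE]
Op 3: b = malloc(6) -> b = 0; heap: [0-5 ALLOC][6-23 FREE]
Op 4: c = malloc(4) -> c = 6; heap: [0-5 ALLOC][6-9 ALLOC][10-23 FREE]
Op 5: d = malloc(2) -> d = 10; heap: [0-5 ALLOC][6-9 ALLOC][10-11 ALLOC][12-23 FREE]
Op 6: e = malloc(8) -> e = 12; heap: [0-5 ALLOC][6-9 ALLOC][10-11 ALLOC][12-19 ALLOC][20-23 FREE]
malloc(3): first-fit scan over [0-5 ALLOC][6-9 ALLOC][10-11 ALLOC][12-19 ALLOC][20-23 FREE] -> 20

Answer: 20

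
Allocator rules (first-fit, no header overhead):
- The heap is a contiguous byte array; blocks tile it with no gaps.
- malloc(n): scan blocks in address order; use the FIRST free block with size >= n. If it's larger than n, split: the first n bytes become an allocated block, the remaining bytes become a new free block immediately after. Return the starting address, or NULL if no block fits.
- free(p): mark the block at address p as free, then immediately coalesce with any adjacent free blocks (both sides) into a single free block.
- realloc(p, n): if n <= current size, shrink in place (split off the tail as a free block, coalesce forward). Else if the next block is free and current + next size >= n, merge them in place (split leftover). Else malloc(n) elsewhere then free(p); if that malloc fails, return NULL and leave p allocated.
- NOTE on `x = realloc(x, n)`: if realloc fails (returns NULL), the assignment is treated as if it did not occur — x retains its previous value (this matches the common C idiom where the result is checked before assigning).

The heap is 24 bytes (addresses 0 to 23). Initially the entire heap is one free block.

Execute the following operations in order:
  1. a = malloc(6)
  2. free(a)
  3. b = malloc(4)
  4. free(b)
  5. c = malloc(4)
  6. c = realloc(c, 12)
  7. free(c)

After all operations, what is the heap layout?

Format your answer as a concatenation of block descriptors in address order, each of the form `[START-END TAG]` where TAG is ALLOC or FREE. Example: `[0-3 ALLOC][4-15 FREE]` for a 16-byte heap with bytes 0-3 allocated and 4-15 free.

Op 1: a = malloc(6) -> a = 0; heap: [0-5 ALLOC][6-23 FREE]
Op 2: free(a) -> (freed a); heap: [0-23 FREE]
Op 3: b = malloc(4) -> b = 0; heap: [0-3 ALLOC][4-23 FREE]
Op 4: free(b) -> (freed b); heap: [0-23 FREE]
Op 5: c = malloc(4) -> c = 0; heap: [0-3 ALLOC][4-23 FREE]
Op 6: c = realloc(c, 12) -> c = 0; heap: [0-11 ALLOC][12-23 FREE]
Op 7: free(c) -> (freed c); heap: [0-23 FREE]

Answer: [0-23 FREE]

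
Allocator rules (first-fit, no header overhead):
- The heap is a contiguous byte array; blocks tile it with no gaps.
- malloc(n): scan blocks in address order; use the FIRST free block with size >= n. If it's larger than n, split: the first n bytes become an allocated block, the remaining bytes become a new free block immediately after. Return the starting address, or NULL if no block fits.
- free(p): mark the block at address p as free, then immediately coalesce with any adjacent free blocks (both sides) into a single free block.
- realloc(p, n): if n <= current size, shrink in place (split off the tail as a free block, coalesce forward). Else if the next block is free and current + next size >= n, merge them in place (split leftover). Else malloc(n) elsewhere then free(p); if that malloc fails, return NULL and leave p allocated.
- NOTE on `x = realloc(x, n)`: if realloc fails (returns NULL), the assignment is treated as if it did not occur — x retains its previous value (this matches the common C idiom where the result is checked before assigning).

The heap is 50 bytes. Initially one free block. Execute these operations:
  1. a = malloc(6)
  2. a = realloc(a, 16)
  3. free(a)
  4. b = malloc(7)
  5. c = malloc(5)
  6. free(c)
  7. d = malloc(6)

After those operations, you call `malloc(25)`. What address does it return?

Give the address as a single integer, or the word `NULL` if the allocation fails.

Op 1: a = malloc(6) -> a = 0; heap: [0-5 ALLOC][6-49 FREE]
Op 2: a = realloc(a, 16) -> a = 0; heap: [0-15 ALLOC][16-49 FREE]
Op 3: free(a) -> (freed a); heap: [0-49 FREE]
Op 4: b = malloc(7) -> b = 0; heap: [0-6 ALLOC][7-49 FREE]
Op 5: c = malloc(5) -> c = 7; heap: [0-6 ALLOC][7-11 ALLOC][12-49 FREE]
Op 6: free(c) -> (freed c); heap: [0-6 ALLOC][7-49 FREE]
Op 7: d = malloc(6) -> d = 7; heap: [0-6 ALLOC][7-12 ALLOC][13-49 FREE]
malloc(25): first-fit scan over [0-6 ALLOC][7-12 ALLOC][13-49 FREE] -> 13

Answer: 13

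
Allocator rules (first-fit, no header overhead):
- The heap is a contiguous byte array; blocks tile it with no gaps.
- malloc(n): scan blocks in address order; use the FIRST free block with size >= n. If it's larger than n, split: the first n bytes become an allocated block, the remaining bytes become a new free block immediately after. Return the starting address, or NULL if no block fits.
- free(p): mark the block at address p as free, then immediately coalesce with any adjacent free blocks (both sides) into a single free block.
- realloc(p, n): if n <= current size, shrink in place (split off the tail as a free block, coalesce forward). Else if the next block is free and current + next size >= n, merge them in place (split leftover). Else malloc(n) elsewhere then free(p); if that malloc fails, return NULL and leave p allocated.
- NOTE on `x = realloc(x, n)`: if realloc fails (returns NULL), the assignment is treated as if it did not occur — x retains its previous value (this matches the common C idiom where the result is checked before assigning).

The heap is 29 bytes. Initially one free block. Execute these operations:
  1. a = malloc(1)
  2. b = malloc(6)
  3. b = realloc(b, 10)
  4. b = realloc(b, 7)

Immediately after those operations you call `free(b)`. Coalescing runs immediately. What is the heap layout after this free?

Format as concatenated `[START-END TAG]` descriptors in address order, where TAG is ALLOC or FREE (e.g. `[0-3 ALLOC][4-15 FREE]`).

Answer: [0-0 ALLOC][1-28 FREE]

Derivation:
Op 1: a = malloc(1) -> a = 0; heap: [0-0 ALLOC][1-28 FREE]
Op 2: b = malloc(6) -> b = 1; heap: [0-0 ALLOC][1-6 ALLOC][7-28 FREE]
Op 3: b = realloc(b, 10) -> b = 1; heap: [0-0 ALLOC][1-10 ALLOC][11-28 FREE]
Op 4: b = realloc(b, 7) -> b = 1; heap: [0-0 ALLOC][1-7 ALLOC][8-28 FREE]
free(b): b = 1 -> block [1-7 ALLOC]; mark free, coalesce with adjacent free neighbors -> [0-0 ALLOC][1-28 FREE]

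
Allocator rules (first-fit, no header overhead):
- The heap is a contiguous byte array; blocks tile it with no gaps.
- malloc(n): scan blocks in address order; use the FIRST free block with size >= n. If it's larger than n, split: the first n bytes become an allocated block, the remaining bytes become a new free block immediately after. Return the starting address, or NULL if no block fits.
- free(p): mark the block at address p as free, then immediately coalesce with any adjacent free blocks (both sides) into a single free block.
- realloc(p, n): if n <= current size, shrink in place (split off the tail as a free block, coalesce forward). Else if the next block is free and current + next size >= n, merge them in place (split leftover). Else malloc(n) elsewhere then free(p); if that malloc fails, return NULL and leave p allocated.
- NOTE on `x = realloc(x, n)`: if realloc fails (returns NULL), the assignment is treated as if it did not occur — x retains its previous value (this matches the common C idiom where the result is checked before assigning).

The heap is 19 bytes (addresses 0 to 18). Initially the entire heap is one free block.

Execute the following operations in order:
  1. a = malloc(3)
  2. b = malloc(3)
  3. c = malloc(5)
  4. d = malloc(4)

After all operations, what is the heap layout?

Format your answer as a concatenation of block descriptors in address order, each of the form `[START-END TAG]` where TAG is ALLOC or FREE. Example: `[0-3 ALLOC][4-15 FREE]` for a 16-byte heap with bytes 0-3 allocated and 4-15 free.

Op 1: a = malloc(3) -> a = 0; heap: [0-2 ALLOC][3-18 FREE]
Op 2: b = malloc(3) -> b = 3; heap: [0-2 ALLOC][3-5 ALLOC][6-18 FREE]
Op 3: c = malloc(5) -> c = 6; heap: [0-2 ALLOC][3-5 ALLOC][6-10 ALLOC][11-18 FREE]
Op 4: d = malloc(4) -> d = 11; heap: [0-2 ALLOC][3-5 ALLOC][6-10 ALLOC][11-14 ALLOC][15-18 FREE]

Answer: [0-2 ALLOC][3-5 ALLOC][6-10 ALLOC][11-14 ALLOC][15-18 FREE]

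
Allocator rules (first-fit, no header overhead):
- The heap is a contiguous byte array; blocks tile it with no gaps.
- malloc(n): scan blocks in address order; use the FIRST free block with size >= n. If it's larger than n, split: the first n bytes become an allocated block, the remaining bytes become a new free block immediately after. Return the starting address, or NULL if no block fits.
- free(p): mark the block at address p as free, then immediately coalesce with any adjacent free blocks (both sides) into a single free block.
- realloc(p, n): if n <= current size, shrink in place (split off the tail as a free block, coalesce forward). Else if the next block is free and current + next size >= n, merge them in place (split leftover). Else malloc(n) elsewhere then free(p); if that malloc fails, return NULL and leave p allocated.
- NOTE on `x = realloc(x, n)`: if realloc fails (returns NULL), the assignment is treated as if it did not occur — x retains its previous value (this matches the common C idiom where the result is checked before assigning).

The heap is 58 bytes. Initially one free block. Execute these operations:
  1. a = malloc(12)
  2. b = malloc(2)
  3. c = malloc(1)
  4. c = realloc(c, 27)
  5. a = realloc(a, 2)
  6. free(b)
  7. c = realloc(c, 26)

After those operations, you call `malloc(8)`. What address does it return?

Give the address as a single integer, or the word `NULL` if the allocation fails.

Answer: 2

Derivation:
Op 1: a = malloc(12) -> a = 0; heap: [0-11 ALLOC][12-57 FREE]
Op 2: b = malloc(2) -> b = 12; heap: [0-11 ALLOC][12-13 ALLOC][14-57 FREE]
Op 3: c = malloc(1) -> c = 14; heap: [0-11 ALLOC][12-13 ALLOC][14-14 ALLOC][15-57 FREE]
Op 4: c = realloc(c, 27) -> c = 14; heap: [0-11 ALLOC][12-13 ALLOC][14-40 ALLOC][41-57 FREE]
Op 5: a = realloc(a, 2) -> a = 0; heap: [0-1 ALLOC][2-11 FREE][12-13 ALLOC][14-40 ALLOC][41-57 FREE]
Op 6: free(b) -> (freed b); heap: [0-1 ALLOC][2-13 FREE][14-40 ALLOC][41-57 FREE]
Op 7: c = realloc(c, 26) -> c = 14; heap: [0-1 ALLOC][2-13 FREE][14-39 ALLOC][40-57 FREE]
malloc(8): first-fit scan over [0-1 ALLOC][2-13 FREE][14-39 ALLOC][40-57 FREE] -> 2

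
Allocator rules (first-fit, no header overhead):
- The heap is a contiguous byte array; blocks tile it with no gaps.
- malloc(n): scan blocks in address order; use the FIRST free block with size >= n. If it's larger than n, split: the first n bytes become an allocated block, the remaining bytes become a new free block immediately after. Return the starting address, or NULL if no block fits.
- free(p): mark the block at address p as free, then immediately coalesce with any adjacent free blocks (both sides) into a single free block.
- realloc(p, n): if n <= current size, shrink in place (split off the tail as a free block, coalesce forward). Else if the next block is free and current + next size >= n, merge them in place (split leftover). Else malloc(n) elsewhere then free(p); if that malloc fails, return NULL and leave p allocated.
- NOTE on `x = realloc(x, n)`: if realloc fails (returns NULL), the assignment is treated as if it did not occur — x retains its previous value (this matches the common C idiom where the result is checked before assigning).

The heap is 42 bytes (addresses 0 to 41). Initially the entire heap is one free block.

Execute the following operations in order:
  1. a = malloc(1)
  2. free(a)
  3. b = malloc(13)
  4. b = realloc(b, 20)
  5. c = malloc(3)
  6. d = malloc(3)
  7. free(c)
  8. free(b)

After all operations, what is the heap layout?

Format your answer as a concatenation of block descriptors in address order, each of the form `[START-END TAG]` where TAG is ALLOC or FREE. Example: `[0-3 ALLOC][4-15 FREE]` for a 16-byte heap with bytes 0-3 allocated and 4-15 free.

Answer: [0-22 FREE][23-25 ALLOC][26-41 FREE]

Derivation:
Op 1: a = malloc(1) -> a = 0; heap: [0-0 ALLOC][1-41 FREE]
Op 2: free(a) -> (freed a); heap: [0-41 FREE]
Op 3: b = malloc(13) -> b = 0; heap: [0-12 ALLOC][13-41 FREE]
Op 4: b = realloc(b, 20) -> b = 0; heap: [0-19 ALLOC][20-41 FREE]
Op 5: c = malloc(3) -> c = 20; heap: [0-19 ALLOC][20-22 ALLOC][23-41 FREE]
Op 6: d = malloc(3) -> d = 23; heap: [0-19 ALLOC][20-22 ALLOC][23-25 ALLOC][26-41 FREE]
Op 7: free(c) -> (freed c); heap: [0-19 ALLOC][20-22 FREE][23-25 ALLOC][26-41 FREE]
Op 8: free(b) -> (freed b); heap: [0-22 FREE][23-25 ALLOC][26-41 FREE]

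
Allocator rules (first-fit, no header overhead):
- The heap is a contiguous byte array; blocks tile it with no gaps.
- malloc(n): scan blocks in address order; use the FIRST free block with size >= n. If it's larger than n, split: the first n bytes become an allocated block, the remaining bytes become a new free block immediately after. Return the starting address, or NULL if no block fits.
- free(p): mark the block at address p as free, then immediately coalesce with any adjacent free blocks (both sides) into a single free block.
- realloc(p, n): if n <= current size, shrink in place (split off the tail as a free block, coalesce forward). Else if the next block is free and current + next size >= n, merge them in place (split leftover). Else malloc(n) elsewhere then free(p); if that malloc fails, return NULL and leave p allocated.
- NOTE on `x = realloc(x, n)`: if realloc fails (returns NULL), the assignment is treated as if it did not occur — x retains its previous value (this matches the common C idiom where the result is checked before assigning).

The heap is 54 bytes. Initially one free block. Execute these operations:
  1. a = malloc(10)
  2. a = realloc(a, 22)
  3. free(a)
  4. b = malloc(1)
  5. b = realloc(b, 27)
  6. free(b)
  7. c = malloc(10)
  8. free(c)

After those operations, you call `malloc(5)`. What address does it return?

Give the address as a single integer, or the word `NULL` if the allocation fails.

Op 1: a = malloc(10) -> a = 0; heap: [0-9 ALLOC][10-53 FREE]
Op 2: a = realloc(a, 22) -> a = 0; heap: [0-21 ALLOC][22-53 FREE]
Op 3: free(a) -> (freed a); heap: [0-53 FREE]
Op 4: b = malloc(1) -> b = 0; heap: [0-0 ALLOC][1-53 FREE]
Op 5: b = realloc(b, 27) -> b = 0; heap: [0-26 ALLOC][27-53 FREE]
Op 6: free(b) -> (freed b); heap: [0-53 FREE]
Op 7: c = malloc(10) -> c = 0; heap: [0-9 ALLOC][10-53 FREE]
Op 8: free(c) -> (freed c); heap: [0-53 FREE]
malloc(5): first-fit scan over [0-53 FREE] -> 0

Answer: 0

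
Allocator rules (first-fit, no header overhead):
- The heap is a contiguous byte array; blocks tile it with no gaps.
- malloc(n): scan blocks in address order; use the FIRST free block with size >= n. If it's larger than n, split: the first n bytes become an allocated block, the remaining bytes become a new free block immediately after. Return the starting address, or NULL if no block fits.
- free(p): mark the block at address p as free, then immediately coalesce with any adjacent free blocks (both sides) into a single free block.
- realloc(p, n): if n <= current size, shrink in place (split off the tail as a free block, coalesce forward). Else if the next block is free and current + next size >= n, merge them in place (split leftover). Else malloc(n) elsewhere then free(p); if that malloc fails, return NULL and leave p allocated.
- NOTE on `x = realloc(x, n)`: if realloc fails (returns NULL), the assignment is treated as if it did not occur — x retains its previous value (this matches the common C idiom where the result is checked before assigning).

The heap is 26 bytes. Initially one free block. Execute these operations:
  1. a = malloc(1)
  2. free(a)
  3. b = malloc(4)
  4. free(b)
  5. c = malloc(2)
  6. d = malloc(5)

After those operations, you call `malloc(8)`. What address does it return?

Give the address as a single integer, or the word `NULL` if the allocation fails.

Op 1: a = malloc(1) -> a = 0; heap: [0-0 ALLOC][1-25 FREE]
Op 2: free(a) -> (freed a); heap: [0-25 FREE]
Op 3: b = malloc(4) -> b = 0; heap: [0-3 ALLOC][4-25 FREE]
Op 4: free(b) -> (freed b); heap: [0-25 FREE]
Op 5: c = malloc(2) -> c = 0; heap: [0-1 ALLOC][2-25 FREE]
Op 6: d = malloc(5) -> d = 2; heap: [0-1 ALLOC][2-6 ALLOC][7-25 FREE]
malloc(8): first-fit scan over [0-1 ALLOC][2-6 ALLOC][7-25 FREE] -> 7

Answer: 7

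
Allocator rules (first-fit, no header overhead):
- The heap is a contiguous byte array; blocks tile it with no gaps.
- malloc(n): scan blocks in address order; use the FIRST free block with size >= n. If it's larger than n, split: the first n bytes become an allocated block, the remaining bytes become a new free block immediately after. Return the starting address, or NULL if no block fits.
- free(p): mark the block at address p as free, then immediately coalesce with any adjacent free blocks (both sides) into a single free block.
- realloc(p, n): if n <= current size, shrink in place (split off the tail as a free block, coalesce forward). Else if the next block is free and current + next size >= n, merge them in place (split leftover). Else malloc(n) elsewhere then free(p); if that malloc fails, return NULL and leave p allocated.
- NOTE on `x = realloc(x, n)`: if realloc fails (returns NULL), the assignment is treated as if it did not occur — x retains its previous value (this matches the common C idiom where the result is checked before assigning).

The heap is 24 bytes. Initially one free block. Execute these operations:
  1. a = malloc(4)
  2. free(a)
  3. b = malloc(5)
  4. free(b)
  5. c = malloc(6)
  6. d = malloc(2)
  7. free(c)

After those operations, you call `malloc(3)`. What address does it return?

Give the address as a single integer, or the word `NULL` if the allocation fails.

Answer: 0

Derivation:
Op 1: a = malloc(4) -> a = 0; heap: [0-3 ALLOC][4-23 FREE]
Op 2: free(a) -> (freed a); heap: [0-23 FREE]
Op 3: b = malloc(5) -> b = 0; heap: [0-4 ALLOC][5-23 FREE]
Op 4: free(b) -> (freed b); heap: [0-23 FREE]
Op 5: c = malloc(6) -> c = 0; heap: [0-5 ALLOC][6-23 FREE]
Op 6: d = malloc(2) -> d = 6; heap: [0-5 ALLOC][6-7 ALLOC][8-23 FREE]
Op 7: free(c) -> (freed c); heap: [0-5 FREE][6-7 ALLOC][8-23 FREE]
malloc(3): first-fit scan over [0-5 FREE][6-7 ALLOC][8-23 FREE] -> 0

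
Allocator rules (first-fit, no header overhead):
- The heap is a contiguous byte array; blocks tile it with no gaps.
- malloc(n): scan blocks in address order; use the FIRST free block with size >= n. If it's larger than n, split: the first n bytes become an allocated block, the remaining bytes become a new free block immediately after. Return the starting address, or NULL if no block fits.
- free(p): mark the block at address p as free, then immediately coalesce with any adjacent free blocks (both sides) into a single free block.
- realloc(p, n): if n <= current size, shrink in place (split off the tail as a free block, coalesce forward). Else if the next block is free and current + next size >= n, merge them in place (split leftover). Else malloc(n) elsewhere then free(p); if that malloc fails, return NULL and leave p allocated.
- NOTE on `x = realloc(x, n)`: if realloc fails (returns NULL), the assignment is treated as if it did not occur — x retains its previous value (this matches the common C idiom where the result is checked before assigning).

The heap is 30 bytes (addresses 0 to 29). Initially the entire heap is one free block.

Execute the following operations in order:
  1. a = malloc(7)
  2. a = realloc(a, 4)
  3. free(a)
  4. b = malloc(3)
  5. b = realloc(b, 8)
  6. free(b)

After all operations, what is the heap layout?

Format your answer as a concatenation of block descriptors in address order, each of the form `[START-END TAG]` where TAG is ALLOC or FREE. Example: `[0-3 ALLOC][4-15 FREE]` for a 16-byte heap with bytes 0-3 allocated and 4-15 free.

Answer: [0-29 FREE]

Derivation:
Op 1: a = malloc(7) -> a = 0; heap: [0-6 ALLOC][7-29 FREE]
Op 2: a = realloc(a, 4) -> a = 0; heap: [0-3 ALLOC][4-29 FREE]
Op 3: free(a) -> (freed a); heap: [0-29 FREE]
Op 4: b = malloc(3) -> b = 0; heap: [0-2 ALLOC][3-29 FREE]
Op 5: b = realloc(b, 8) -> b = 0; heap: [0-7 ALLOC][8-29 FREE]
Op 6: free(b) -> (freed b); heap: [0-29 FREE]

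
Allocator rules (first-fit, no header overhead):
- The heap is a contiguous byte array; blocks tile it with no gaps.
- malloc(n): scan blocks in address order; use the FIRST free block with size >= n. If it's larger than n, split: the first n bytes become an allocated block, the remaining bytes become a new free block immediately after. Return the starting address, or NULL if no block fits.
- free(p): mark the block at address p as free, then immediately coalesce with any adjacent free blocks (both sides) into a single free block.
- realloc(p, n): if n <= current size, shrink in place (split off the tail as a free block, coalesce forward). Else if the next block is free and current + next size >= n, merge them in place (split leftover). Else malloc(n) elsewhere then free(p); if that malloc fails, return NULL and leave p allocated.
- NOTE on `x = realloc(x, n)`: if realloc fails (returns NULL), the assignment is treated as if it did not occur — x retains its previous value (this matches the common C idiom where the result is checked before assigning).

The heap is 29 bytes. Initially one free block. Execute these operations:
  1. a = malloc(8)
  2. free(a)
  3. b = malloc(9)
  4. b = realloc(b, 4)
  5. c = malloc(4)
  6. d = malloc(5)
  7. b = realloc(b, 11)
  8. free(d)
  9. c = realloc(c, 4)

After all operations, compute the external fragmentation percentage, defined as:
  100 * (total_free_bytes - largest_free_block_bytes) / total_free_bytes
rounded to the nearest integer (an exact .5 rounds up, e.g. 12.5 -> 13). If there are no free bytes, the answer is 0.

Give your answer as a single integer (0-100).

Op 1: a = malloc(8) -> a = 0; heap: [0-7 ALLOC][8-28 FREE]
Op 2: free(a) -> (freed a); heap: [0-28 FREE]
Op 3: b = malloc(9) -> b = 0; heap: [0-8 ALLOC][9-28 FREE]
Op 4: b = realloc(b, 4) -> b = 0; heap: [0-3 ALLOC][4-28 FREE]
Op 5: c = malloc(4) -> c = 4; heap: [0-3 ALLOC][4-7 ALLOC][8-28 FREE]
Op 6: d = malloc(5) -> d = 8; heap: [0-3 ALLOC][4-7 ALLOC][8-12 ALLOC][13-28 FREE]
Op 7: b = realloc(b, 11) -> b = 13; heap: [0-3 FREE][4-7 ALLOC][8-12 ALLOC][13-23 ALLOC][24-28 FREE]
Op 8: free(d) -> (freed d); heap: [0-3 FREE][4-7 ALLOC][8-12 FREE][13-23 ALLOC][24-28 FREE]
Op 9: c = realloc(c, 4) -> c = 4; heap: [0-3 FREE][4-7 ALLOC][8-12 FREE][13-23 ALLOC][24-28 FREE]
Free blocks: [4 5 5] total_free=14 largest=5 -> 100*(14-5)/14 = 900/14 ≈ 64.286 -> rounds to 64

Answer: 64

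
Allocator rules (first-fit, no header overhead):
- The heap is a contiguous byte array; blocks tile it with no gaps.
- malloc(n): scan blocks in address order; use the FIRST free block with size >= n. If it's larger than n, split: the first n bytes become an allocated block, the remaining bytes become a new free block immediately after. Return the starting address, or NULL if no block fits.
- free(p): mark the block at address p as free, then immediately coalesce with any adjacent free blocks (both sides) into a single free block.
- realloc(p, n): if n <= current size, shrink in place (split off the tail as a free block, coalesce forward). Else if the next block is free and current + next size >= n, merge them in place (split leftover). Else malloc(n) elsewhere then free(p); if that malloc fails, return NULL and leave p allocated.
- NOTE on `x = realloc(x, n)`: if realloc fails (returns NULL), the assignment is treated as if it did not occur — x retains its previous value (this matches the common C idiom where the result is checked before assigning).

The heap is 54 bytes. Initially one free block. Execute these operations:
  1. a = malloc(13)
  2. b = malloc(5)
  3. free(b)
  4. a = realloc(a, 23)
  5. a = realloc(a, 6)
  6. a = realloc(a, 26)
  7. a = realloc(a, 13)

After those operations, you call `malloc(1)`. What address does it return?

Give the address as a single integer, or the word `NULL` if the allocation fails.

Answer: 13

Derivation:
Op 1: a = malloc(13) -> a = 0; heap: [0-12 ALLOC][13-53 FREE]
Op 2: b = malloc(5) -> b = 13; heap: [0-12 ALLOC][13-17 ALLOC][18-53 FREE]
Op 3: free(b) -> (freed b); heap: [0-12 ALLOC][13-53 FREE]
Op 4: a = realloc(a, 23) -> a = 0; heap: [0-22 ALLOC][23-53 FREE]
Op 5: a = realloc(a, 6) -> a = 0; heap: [0-5 ALLOC][6-53 FREE]
Op 6: a = realloc(a, 26) -> a = 0; heap: [0-25 ALLOC][26-53 FREE]
Op 7: a = realloc(a, 13) -> a = 0; heap: [0-12 ALLOC][13-53 FREE]
malloc(1): first-fit scan over [0-12 ALLOC][13-53 FREE] -> 13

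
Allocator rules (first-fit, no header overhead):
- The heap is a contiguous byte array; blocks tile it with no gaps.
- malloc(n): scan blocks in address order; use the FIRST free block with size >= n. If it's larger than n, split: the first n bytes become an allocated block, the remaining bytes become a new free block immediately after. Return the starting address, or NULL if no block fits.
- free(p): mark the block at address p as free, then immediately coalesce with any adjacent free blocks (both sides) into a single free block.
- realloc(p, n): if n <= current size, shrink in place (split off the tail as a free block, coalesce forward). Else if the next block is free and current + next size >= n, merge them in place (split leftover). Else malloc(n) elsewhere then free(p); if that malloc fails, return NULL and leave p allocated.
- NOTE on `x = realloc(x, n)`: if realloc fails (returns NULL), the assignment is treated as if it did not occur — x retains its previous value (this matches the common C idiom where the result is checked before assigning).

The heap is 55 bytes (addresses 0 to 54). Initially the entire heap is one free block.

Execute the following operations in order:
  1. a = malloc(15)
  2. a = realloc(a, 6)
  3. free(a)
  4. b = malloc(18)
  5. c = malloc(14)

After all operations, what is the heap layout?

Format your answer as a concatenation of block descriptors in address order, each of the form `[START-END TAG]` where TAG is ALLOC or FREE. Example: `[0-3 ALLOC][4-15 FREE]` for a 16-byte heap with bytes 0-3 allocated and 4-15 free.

Answer: [0-17 ALLOC][18-31 ALLOC][32-54 FREE]

Derivation:
Op 1: a = malloc(15) -> a = 0; heap: [0-14 ALLOC][15-54 FREE]
Op 2: a = realloc(a, 6) -> a = 0; heap: [0-5 ALLOC][6-54 FREE]
Op 3: free(a) -> (freed a); heap: [0-54 FREE]
Op 4: b = malloc(18) -> b = 0; heap: [0-17 ALLOC][18-54 FREE]
Op 5: c = malloc(14) -> c = 18; heap: [0-17 ALLOC][18-31 ALLOC][32-54 FREE]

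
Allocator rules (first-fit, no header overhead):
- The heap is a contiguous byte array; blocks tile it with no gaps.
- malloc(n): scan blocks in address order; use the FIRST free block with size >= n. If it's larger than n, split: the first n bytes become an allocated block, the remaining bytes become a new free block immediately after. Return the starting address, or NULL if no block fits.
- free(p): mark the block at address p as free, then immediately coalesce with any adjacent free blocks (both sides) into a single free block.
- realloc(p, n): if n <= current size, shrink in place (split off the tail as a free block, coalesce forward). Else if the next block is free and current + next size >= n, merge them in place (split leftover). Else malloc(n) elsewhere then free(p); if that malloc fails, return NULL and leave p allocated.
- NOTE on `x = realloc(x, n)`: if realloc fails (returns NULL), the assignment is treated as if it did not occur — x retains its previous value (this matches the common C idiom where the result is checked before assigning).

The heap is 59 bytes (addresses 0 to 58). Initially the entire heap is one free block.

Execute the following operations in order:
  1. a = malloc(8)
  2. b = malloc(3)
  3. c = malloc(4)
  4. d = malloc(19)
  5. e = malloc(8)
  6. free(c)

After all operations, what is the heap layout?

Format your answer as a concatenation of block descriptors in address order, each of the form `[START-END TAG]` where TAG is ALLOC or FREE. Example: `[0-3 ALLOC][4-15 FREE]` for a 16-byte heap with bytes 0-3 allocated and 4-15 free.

Answer: [0-7 ALLOC][8-10 ALLOC][11-14 FREE][15-33 ALLOC][34-41 ALLOC][42-58 FREE]

Derivation:
Op 1: a = malloc(8) -> a = 0; heap: [0-7 ALLOC][8-58 FREE]
Op 2: b = malloc(3) -> b = 8; heap: [0-7 ALLOC][8-10 ALLOC][11-58 FREE]
Op 3: c = malloc(4) -> c = 11; heap: [0-7 ALLOC][8-10 ALLOC][11-14 ALLOC][15-58 FREE]
Op 4: d = malloc(19) -> d = 15; heap: [0-7 ALLOC][8-10 ALLOC][11-14 ALLOC][15-33 ALLOC][34-58 FREE]
Op 5: e = malloc(8) -> e = 34; heap: [0-7 ALLOC][8-10 ALLOC][11-14 ALLOC][15-33 ALLOC][34-41 ALLOC][42-58 FREE]
Op 6: free(c) -> (freed c); heap: [0-7 ALLOC][8-10 ALLOC][11-14 FREE][15-33 ALLOC][34-41 ALLOC][42-58 FREE]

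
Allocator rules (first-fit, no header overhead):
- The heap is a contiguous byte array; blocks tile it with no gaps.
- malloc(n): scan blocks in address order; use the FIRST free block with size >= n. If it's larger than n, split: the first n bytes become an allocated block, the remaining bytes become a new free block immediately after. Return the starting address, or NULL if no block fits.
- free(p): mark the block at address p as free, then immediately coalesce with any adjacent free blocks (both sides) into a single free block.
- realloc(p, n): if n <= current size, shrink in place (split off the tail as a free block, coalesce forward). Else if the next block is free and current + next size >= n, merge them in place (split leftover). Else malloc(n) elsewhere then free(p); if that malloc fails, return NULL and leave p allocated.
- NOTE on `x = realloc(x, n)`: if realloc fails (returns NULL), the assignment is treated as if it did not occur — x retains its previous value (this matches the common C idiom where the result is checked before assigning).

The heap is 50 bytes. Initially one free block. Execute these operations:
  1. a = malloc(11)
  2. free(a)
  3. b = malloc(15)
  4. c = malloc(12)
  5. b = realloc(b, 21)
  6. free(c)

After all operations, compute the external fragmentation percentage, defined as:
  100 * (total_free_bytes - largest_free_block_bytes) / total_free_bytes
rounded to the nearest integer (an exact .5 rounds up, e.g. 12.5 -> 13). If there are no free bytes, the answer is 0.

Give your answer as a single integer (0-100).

Answer: 7

Derivation:
Op 1: a = malloc(11) -> a = 0; heap: [0-10 ALLOC][11-49 FREE]
Op 2: free(a) -> (freed a); heap: [0-49 FREE]
Op 3: b = malloc(15) -> b = 0; heap: [0-14 ALLOC][15-49 FREE]
Op 4: c = malloc(12) -> c = 15; heap: [0-14 ALLOC][15-26 ALLOC][27-49 FREE]
Op 5: b = realloc(b, 21) -> b = 27; heap: [0-14 FREE][15-26 ALLOC][27-47 ALLOC][48-49 FREE]
Op 6: free(c) -> (freed c); heap: [0-26 FREE][27-47 ALLOC][48-49 FREE]
Free blocks: [27 2] total_free=29 largest=27 -> 100*(29-27)/29 = 200/29 ≈ 6.897 -> rounds to 7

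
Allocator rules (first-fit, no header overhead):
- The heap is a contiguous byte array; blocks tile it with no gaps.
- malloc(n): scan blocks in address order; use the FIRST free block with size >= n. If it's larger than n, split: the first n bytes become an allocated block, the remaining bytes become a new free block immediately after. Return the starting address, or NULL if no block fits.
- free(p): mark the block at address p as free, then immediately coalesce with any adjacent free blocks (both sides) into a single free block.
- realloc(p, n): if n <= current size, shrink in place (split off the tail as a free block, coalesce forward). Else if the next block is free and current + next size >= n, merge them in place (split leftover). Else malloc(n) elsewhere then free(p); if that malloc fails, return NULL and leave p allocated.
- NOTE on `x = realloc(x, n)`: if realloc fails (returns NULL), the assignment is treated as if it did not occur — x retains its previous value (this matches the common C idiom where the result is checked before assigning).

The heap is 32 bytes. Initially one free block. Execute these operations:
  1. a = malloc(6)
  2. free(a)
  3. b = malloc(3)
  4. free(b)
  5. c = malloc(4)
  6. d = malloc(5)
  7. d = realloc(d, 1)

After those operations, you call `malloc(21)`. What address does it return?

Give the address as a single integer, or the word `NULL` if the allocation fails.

Answer: 5

Derivation:
Op 1: a = malloc(6) -> a = 0; heap: [0-5 ALLOC][6-31 FREE]
Op 2: free(a) -> (freed a); heap: [0-31 FREE]
Op 3: b = malloc(3) -> b = 0; heap: [0-2 ALLOC][3-31 FREE]
Op 4: free(b) -> (freed b); heap: [0-31 FREE]
Op 5: c = malloc(4) -> c = 0; heap: [0-3 ALLOC][4-31 FREE]
Op 6: d = malloc(5) -> d = 4; heap: [0-3 ALLOC][4-8 ALLOC][9-31 FREE]
Op 7: d = realloc(d, 1) -> d = 4; heap: [0-3 ALLOC][4-4 ALLOC][5-31 FREE]
malloc(21): first-fit scan over [0-3 ALLOC][4-4 ALLOC][5-31 FREE] -> 5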